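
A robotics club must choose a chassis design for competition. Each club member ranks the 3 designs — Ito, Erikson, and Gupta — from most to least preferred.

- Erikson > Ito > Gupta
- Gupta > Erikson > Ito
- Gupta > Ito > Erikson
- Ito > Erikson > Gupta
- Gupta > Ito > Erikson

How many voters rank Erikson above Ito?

Ballots ranking Erikson above Ito: 2.
Ballots ranking Ito above Erikson: 3.
So 2 of 5 voters prefer Erikson to Ito.

2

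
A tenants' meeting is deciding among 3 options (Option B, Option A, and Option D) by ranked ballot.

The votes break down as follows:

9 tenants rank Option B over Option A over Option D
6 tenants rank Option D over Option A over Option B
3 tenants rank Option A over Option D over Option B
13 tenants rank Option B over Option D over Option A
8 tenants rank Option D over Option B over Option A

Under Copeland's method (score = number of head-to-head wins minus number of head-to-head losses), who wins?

Option B

Pairwise results:
  Option B vs Option A: Option B wins 30–9.
  Option B vs Option D: Option B wins 22–17.
  Option A vs Option D: Option D wins 27–12.
Copeland scores (wins − losses):
  Option B: 2 − 0 = 2
  Option A: 0 − 2 = -2
  Option D: 1 − 1 = 0
Option B has the best Copeland score.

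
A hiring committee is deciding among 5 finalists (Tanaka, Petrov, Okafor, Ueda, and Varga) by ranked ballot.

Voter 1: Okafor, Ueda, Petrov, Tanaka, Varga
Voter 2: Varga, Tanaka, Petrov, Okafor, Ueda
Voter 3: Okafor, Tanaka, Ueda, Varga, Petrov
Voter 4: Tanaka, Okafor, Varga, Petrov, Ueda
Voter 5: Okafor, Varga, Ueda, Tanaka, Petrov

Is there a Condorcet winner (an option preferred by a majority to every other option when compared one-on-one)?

Head-to-head results (5 voters total):
Tanaka vs Petrov: Tanaka wins 4–1.
Tanaka vs Okafor: Okafor wins 3–2.
Tanaka vs Ueda: Tanaka wins 3–2.
Tanaka vs Varga: Tanaka wins 3–2.
Petrov vs Okafor: Okafor wins 4–1.
Petrov vs Ueda: Ueda wins 3–2.
Petrov vs Varga: Varga wins 4–1.
Okafor vs Ueda: Okafor wins 5–0.
Okafor vs Varga: Okafor wins 4–1.
Ueda vs Varga: Varga wins 3–2.
Okafor beats each rival — Tanaka (3–2), Petrov (4–1), Ueda (5–0), Varga (4–1) — so Okafor is the Condorcet winner.

Yes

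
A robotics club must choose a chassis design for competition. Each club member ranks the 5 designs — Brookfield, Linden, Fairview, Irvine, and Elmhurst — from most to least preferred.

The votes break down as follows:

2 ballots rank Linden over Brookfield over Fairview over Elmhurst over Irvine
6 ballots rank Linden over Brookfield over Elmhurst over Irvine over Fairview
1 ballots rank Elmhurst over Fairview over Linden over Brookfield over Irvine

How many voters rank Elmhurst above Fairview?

7

Ballots ranking Elmhurst above Fairview: 6+1 = 7.
Ballots ranking Fairview above Elmhurst: 2.
So 7 of 9 voters prefer Elmhurst to Fairview.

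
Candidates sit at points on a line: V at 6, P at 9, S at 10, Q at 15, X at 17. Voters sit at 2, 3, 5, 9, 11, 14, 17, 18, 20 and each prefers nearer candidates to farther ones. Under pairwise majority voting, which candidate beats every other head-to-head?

With single-peaked preferences on a line, the Condorcet winner is the candidate closest to the median voter.
The median voter (position 11) is closest to S at 10.
Check: S vs V — voters closer to S: 6 of 9.

S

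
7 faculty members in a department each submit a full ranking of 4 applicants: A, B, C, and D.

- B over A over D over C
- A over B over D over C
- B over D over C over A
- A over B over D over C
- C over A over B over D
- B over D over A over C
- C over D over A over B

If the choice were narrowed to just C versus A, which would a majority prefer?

Ballots ranking C above A: 3.
Ballots ranking A above C: 4.
A wins the head-to-head, 4–3.

A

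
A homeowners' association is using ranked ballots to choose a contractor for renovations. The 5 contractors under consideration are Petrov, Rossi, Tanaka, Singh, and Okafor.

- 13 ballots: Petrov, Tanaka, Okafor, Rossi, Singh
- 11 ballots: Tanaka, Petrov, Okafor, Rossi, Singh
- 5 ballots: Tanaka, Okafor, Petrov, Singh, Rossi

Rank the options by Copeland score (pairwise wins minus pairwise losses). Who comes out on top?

Tanaka

Pairwise results:
  Petrov vs Rossi: Petrov wins 29–0.
  Petrov vs Tanaka: Tanaka wins 16–13.
  Petrov vs Singh: Petrov wins 29–0.
  Petrov vs Okafor: Petrov wins 24–5.
  Rossi vs Tanaka: Tanaka wins 29–0.
  Rossi vs Singh: Rossi wins 24–5.
  Rossi vs Okafor: Okafor wins 29–0.
  Tanaka vs Singh: Tanaka wins 29–0.
  Tanaka vs Okafor: Tanaka wins 29–0.
  Singh vs Okafor: Okafor wins 29–0.
Copeland scores (wins − losses):
  Petrov: 3 − 1 = 2
  Rossi: 1 − 3 = -2
  Tanaka: 4 − 0 = 4
  Singh: 0 − 4 = -4
  Okafor: 2 − 2 = 0
Tanaka has the best Copeland score.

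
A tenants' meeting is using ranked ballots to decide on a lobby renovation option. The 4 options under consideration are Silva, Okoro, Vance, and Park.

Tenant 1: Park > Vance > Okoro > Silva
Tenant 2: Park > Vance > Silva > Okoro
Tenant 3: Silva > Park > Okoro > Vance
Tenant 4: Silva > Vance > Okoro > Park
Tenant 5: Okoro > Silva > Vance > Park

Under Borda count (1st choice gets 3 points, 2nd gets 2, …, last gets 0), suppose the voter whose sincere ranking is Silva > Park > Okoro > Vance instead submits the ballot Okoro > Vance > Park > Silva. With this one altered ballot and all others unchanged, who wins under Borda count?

Vance

Borda totals with the altered ballot: Silva 6, Okoro 8, Vance 9, Park 7.
The switch changes the winner from Silva to Vance.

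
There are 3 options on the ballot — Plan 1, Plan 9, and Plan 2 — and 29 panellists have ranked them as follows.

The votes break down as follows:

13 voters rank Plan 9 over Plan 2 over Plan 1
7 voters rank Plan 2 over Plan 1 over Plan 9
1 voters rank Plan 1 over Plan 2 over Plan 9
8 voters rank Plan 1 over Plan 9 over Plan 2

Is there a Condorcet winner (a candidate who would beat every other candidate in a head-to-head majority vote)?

No

Head-to-head results (29 voters total):
Plan 1 vs Plan 9: Plan 1 wins 16–13.
Plan 1 vs Plan 2: Plan 2 wins 20–9.
Plan 9 vs Plan 2: Plan 9 wins 21–8.
No candidate beats all others: Plan 1 beats Plan 9 beats Plan 2 beats Plan 1, a majority cycle.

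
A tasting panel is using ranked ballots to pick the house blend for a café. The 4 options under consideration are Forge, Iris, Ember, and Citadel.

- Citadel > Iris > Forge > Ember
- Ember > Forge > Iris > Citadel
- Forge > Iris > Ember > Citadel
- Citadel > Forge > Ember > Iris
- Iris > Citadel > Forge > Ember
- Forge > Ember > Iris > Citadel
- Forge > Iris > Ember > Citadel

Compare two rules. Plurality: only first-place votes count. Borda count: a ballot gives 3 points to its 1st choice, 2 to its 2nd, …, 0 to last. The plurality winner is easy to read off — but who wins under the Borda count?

Forge

Plurality first-place counts: Forge 3, Iris 1, Ember 1, Citadel 2 → Forge.
Borda totals: Forge 15, Iris 11, Ember 8, Citadel 8 → Forge.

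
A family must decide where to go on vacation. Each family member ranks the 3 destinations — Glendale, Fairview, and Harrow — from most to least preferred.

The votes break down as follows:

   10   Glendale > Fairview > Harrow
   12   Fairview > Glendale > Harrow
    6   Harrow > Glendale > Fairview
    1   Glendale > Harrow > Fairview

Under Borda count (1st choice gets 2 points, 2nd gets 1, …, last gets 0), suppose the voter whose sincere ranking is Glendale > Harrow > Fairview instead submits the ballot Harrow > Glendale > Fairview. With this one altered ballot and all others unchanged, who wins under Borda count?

Glendale

Borda totals with the altered ballot: Glendale 39, Fairview 34, Harrow 14.
The winner is unchanged: still Glendale.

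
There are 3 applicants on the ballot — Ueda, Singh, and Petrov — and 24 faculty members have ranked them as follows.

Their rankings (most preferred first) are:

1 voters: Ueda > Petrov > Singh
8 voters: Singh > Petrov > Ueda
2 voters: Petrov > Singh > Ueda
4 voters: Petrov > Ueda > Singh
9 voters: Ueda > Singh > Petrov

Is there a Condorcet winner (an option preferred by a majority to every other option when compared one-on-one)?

Head-to-head results (24 voters total):
Ueda vs Singh: Ueda wins 14–10.
Ueda vs Petrov: Petrov wins 14–10.
Singh vs Petrov: Singh wins 17–7.
No candidate beats all others: Ueda beats Singh beats Petrov beats Ueda, a majority cycle.

No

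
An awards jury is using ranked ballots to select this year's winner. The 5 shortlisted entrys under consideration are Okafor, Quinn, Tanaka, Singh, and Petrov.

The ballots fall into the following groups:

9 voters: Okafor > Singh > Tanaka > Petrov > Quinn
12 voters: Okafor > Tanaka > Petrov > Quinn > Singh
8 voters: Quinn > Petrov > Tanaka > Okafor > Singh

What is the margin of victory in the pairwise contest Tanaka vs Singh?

11

Ballots ranking Tanaka above Singh: 12+8 = 20.
Ballots ranking Singh above Tanaka: 9.
Tanaka wins 20–9, a margin of 11.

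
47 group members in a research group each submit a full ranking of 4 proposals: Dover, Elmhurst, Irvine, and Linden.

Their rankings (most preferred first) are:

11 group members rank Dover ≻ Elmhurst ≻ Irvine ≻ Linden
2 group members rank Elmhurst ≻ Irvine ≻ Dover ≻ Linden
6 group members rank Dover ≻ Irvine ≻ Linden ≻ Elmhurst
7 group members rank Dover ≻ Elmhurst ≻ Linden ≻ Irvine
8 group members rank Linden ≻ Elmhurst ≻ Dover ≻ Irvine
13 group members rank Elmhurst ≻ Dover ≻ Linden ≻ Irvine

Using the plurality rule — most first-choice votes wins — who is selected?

Dover

First-place vote totals:
  Dover: 24
  Elmhurst: 15
  Irvine: 0
  Linden: 8
Dover has the most first-place votes.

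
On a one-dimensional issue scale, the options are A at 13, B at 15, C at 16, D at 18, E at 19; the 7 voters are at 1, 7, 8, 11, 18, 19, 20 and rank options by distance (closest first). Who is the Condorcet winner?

With single-peaked preferences on a line, the Condorcet winner is the candidate closest to the median voter.
The median voter (position 11) is closest to A at 13.
Check: A vs B — voters closer to A: 4 of 7.

A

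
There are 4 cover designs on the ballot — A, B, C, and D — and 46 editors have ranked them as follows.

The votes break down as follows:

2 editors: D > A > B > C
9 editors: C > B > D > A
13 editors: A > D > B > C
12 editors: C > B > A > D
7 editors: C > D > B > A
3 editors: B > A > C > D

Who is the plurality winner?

First-place vote totals:
  A: 13
  B: 3
  C: 28
  D: 2
C has the most first-place votes.

C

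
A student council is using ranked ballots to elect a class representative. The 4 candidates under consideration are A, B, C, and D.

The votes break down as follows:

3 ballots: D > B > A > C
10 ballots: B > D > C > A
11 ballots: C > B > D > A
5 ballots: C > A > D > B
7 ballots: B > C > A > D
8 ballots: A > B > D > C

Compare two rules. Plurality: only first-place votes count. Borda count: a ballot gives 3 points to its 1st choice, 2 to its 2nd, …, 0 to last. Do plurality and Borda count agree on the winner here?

Plurality first-place counts: A 8, B 17, C 16, D 3 → B.
Borda totals: A 44, B 95, C 72, D 53 → B.
The two rules agree on B.

Yes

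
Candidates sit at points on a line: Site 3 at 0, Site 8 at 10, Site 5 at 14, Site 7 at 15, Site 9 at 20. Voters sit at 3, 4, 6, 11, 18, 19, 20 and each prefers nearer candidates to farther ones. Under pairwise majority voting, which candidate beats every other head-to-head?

With single-peaked preferences on a line, the Condorcet winner is the candidate closest to the median voter.
The median voter (position 11) is closest to Site 8 at 10.
Check: Site 8 vs Site 9 — voters closer to Site 8: 4 of 7.

Site 8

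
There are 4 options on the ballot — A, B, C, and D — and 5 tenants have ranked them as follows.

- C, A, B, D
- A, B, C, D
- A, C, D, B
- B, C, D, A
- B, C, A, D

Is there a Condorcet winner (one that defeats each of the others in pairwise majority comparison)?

Head-to-head results (5 voters total):
A vs B: A wins 3–2.
A vs C: C wins 3–2.
A vs D: A wins 4–1.
B vs C: B wins 3–2.
B vs D: B wins 4–1.
C vs D: C wins 5–0.
No candidate beats all others: A beats B beats C beats A, a majority cycle.

No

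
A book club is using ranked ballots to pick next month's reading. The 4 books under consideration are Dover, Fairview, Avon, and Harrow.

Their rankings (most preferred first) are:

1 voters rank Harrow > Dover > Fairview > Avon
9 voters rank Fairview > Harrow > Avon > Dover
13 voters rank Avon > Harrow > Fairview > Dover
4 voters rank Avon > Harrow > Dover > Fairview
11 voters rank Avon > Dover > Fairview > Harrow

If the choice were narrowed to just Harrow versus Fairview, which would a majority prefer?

Ballots ranking Harrow above Fairview: 1+13+4 = 18.
Ballots ranking Fairview above Harrow: 9+11 = 20.
Fairview wins the head-to-head, 20–18.

Fairview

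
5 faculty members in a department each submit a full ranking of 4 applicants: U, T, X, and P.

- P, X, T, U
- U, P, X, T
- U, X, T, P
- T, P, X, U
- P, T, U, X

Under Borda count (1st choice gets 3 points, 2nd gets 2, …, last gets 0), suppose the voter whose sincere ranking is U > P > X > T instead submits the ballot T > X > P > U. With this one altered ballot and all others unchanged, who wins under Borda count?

Borda totals with the altered ballot: U 4, T 10, X 7, P 9.
The switch changes the winner from P to T.

T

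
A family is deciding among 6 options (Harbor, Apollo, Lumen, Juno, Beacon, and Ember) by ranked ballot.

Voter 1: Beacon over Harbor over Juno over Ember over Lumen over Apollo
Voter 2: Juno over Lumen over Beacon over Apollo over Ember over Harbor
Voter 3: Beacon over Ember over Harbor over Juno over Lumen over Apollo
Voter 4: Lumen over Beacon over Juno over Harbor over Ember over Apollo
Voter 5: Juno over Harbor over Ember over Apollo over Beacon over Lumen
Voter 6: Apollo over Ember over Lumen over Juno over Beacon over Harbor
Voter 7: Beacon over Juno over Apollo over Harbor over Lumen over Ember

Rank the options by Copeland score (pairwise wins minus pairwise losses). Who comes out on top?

Pairwise results:
  Harbor vs Apollo: Harbor wins 4–3.
  Harbor vs Lumen: Harbor wins 4–3.
  Harbor vs Juno: Juno wins 5–2.
  Harbor vs Beacon: Beacon wins 6–1.
  Harbor vs Ember: Harbor wins 4–3.
  Apollo vs Lumen: Lumen wins 4–3.
  Apollo vs Juno: Juno wins 6–1.
  Apollo vs Beacon: Beacon wins 5–2.
  Apollo vs Ember: Ember wins 4–3.
  Lumen vs Juno: Juno wins 5–2.
  Lumen vs Beacon: Beacon wins 4–3.
  Lumen vs Ember: Ember wins 4–3.
  Juno vs Beacon: Beacon wins 4–3.
  Juno vs Ember: Juno wins 5–2.
  Beacon vs Ember: Beacon wins 5–2.
Copeland scores (wins − losses):
  Harbor: 3 − 2 = 1
  Apollo: 0 − 5 = -5
  Lumen: 1 − 4 = -3
  Juno: 4 − 1 = 3
  Beacon: 5 − 0 = 5
  Ember: 2 − 3 = -1
Beacon has the best Copeland score.

Beacon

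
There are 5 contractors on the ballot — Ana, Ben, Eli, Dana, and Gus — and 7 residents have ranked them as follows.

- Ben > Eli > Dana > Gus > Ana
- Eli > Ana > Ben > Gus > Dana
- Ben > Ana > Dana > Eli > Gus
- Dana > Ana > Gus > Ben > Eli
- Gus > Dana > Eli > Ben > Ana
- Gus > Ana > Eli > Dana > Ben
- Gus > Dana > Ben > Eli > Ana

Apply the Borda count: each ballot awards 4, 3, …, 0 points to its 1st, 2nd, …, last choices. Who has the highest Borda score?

Borda scores:
  Ana: 0 + 3 + 3 + 3 + 0 + 3 + 0 = 12
  Ben: 4 + 2 + 4 + 1 + 1 + 0 + 2 = 14
  Eli: 3 + 4 + 1 + 0 + 2 + 2 + 1 = 13
  Dana: 2 + 0 + 2 + 4 + 3 + 1 + 3 = 15
  Gus: 1 + 1 + 0 + 2 + 4 + 4 + 4 = 16
Gus has the highest total.

Gus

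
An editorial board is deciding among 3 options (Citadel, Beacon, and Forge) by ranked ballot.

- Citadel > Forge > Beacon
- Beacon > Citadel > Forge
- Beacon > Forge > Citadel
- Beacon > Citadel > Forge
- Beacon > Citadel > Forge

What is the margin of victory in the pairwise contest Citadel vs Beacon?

3

Ballots ranking Citadel above Beacon: 1.
Ballots ranking Beacon above Citadel: 4.
Beacon wins 4–1, a margin of 3.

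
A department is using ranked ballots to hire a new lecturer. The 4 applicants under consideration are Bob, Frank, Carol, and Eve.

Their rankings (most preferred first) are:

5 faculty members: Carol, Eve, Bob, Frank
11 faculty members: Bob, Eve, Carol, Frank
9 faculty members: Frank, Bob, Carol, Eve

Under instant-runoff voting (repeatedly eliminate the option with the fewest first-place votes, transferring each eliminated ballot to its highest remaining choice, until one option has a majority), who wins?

Bob

Round 1: Bob 11, Frank 9, Carol 5, Eve 0. Eve has the fewest and is eliminated.
Round 2: Bob 11, Frank 9, Carol 5. Carol has the fewest and is eliminated.
Round 3: Bob 16, Frank 9. Bob has a majority.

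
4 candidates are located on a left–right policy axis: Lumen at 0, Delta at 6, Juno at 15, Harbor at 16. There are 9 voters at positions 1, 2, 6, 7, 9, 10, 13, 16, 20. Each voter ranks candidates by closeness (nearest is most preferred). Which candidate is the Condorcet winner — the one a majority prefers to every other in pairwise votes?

Delta

With single-peaked preferences on a line, the Condorcet winner is the candidate closest to the median voter.
The median voter (position 9) is closest to Delta at 6.
Check: Delta vs Lumen — voters closer to Delta: 7 of 9.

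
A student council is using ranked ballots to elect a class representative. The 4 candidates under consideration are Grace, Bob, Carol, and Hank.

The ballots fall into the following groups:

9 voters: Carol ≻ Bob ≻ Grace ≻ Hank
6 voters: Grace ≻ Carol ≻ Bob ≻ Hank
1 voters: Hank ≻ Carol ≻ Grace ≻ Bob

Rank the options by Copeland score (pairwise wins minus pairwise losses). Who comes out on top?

Pairwise results:
  Grace vs Bob: Bob wins 9–7.
  Grace vs Carol: Carol wins 10–6.
  Grace vs Hank: Grace wins 15–1.
  Bob vs Carol: Carol wins 16–0.
  Bob vs Hank: Bob wins 15–1.
  Carol vs Hank: Carol wins 15–1.
Copeland scores (wins − losses):
  Grace: 1 − 2 = -1
  Bob: 2 − 1 = 1
  Carol: 3 − 0 = 3
  Hank: 0 − 3 = -3
Carol has the best Copeland score.

Carol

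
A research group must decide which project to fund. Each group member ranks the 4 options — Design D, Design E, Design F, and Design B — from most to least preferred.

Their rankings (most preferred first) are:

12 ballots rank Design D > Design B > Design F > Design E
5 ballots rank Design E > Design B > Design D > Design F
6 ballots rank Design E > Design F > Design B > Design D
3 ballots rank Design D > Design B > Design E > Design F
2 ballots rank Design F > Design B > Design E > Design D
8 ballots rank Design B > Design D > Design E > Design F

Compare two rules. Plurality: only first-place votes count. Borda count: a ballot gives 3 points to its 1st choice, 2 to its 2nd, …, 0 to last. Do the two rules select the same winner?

No

Plurality first-place counts: Design D 15, Design E 11, Design F 2, Design B 8 → Design D.
Borda totals: Design D 66, Design E 46, Design F 30, Design B 74 → Design B.
The two rules disagree: plurality picks Design D, Borda picks Design B.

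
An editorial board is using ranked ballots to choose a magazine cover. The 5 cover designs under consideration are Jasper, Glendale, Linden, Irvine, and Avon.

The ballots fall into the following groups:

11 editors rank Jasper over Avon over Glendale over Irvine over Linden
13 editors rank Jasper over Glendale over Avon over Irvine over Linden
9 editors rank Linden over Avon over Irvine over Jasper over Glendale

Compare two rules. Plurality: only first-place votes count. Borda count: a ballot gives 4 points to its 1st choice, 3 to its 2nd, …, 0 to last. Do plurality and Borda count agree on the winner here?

Yes

Plurality first-place counts: Jasper 24, Glendale 0, Linden 9, Irvine 0, Avon 0 → Jasper.
Borda totals: Jasper 105, Glendale 61, Linden 36, Irvine 42, Avon 86 → Jasper.
The two rules agree on Jasper.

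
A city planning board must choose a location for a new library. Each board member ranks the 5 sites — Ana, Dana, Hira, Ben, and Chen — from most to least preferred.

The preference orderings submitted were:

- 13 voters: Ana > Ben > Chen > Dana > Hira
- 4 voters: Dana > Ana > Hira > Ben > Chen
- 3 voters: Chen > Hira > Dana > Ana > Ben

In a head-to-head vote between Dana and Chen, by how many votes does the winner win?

Ballots ranking Dana above Chen: 4.
Ballots ranking Chen above Dana: 13+3 = 16.
Chen wins 16–4, a margin of 12.

12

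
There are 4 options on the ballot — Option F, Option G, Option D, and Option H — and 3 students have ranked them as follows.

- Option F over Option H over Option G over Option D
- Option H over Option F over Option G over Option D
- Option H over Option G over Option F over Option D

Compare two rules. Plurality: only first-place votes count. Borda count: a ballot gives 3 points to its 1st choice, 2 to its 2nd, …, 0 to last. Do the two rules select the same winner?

Yes

Plurality first-place counts: Option F 1, Option G 0, Option D 0, Option H 2 → Option H.
Borda totals: Option F 6, Option G 4, Option D 0, Option H 8 → Option H.
The two rules agree on Option H.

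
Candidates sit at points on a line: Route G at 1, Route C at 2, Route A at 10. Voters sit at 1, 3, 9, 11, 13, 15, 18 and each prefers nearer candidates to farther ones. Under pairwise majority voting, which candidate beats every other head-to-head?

Route A

With single-peaked preferences on a line, the Condorcet winner is the candidate closest to the median voter.
The median voter (position 11) is closest to Route A at 10.
Check: Route A vs Route C — voters closer to Route A: 5 of 7.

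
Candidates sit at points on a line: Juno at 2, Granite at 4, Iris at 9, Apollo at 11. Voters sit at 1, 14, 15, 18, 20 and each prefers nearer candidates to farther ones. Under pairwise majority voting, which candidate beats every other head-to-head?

With single-peaked preferences on a line, the Condorcet winner is the candidate closest to the median voter.
The median voter (position 15) is closest to Apollo at 11.
Check: Apollo vs Iris — voters closer to Apollo: 4 of 5.

Apollo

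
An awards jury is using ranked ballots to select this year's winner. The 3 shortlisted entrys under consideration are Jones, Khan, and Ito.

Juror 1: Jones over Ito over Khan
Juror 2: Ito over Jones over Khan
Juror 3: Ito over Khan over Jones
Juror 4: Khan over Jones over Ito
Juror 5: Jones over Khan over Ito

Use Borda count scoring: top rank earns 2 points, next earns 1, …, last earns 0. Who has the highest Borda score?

Borda scores:
  Jones: 2 + 1 + 0 + 1 + 2 = 6
  Khan: 0 + 0 + 1 + 2 + 1 = 4
  Ito: 1 + 2 + 2 + 0 + 0 = 5
Jones has the highest total.

Jones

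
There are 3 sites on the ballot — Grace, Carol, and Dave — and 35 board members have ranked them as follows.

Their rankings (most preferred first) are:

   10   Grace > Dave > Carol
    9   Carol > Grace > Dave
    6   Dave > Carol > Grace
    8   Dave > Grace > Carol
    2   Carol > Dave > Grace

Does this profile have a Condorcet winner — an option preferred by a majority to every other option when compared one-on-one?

Head-to-head results (35 voters total):
Grace vs Carol: Grace wins 18–17.
Grace vs Dave: Grace wins 19–16.
Carol vs Dave: Dave wins 24–11.
Grace beats each rival — Carol (18–17), Dave (19–16) — so Grace is the Condorcet winner.

Yes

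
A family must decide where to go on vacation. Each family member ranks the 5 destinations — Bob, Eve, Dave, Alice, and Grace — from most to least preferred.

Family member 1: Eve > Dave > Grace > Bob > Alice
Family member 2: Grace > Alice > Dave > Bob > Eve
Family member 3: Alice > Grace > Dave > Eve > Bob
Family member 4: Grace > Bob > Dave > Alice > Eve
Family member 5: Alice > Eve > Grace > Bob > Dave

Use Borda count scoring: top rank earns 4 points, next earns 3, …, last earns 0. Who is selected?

Grace

Borda scores:
  Bob: 1 + 1 + 0 + 3 + 1 = 6
  Eve: 4 + 0 + 1 + 0 + 3 = 8
  Dave: 3 + 2 + 2 + 2 + 0 = 9
  Alice: 0 + 3 + 4 + 1 + 4 = 12
  Grace: 2 + 4 + 3 + 4 + 2 = 15
Grace has the highest total.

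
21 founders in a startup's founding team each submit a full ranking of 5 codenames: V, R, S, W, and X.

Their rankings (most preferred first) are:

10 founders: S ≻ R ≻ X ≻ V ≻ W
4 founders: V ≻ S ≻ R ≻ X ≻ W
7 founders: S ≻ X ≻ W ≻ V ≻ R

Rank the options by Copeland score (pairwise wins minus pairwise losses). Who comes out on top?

Pairwise results:
  V vs R: V wins 11–10.
  V vs S: S wins 17–4.
  V vs W: V wins 14–7.
  V vs X: X wins 17–4.
  R vs S: S wins 21–0.
  R vs W: R wins 14–7.
  R vs X: R wins 14–7.
  S vs W: S wins 21–0.
  S vs X: S wins 21–0.
  W vs X: X wins 21–0.
Copeland scores (wins − losses):
  V: 2 − 2 = 0
  R: 2 − 2 = 0
  S: 4 − 0 = 4
  W: 0 − 4 = -4
  X: 2 − 2 = 0
S has the best Copeland score.

S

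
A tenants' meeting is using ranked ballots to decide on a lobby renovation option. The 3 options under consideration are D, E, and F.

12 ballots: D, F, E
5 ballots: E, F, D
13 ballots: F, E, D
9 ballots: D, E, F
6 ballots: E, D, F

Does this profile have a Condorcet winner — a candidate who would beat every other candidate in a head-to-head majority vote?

No

Head-to-head results (45 voters total):
D vs E: E wins 24–21.
D vs F: D wins 27–18.
E vs F: F wins 25–20.
No candidate beats all others: D beats F beats E beats D, a majority cycle.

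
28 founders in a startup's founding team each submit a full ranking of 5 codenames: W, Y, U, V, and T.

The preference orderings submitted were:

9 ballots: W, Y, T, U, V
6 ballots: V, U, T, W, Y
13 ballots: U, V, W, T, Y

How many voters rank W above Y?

Ballots ranking W above Y: 9+6+13 = 28.
Ballots ranking Y above W: 0.
So 28 of 28 voters prefer W to Y.

28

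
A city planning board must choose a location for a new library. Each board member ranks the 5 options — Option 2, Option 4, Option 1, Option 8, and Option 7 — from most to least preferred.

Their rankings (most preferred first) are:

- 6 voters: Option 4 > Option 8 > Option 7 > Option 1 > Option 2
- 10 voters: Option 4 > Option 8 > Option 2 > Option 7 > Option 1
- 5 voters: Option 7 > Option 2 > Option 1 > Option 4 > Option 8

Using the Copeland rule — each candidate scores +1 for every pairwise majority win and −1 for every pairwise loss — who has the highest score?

Option 4

Pairwise results:
  Option 2 vs Option 4: Option 4 wins 16–5.
  Option 2 vs Option 1: Option 2 wins 15–6.
  Option 2 vs Option 8: Option 8 wins 16–5.
  Option 2 vs Option 7: Option 7 wins 11–10.
  Option 4 vs Option 1: Option 4 wins 16–5.
  Option 4 vs Option 8: Option 4 wins 21–0.
  Option 4 vs Option 7: Option 4 wins 16–5.
  Option 1 vs Option 8: Option 8 wins 16–5.
  Option 1 vs Option 7: Option 7 wins 21–0.
  Option 8 vs Option 7: Option 8 wins 16–5.
Copeland scores (wins − losses):
  Option 2: 1 − 3 = -2
  Option 4: 4 − 0 = 4
  Option 1: 0 − 4 = -4
  Option 8: 3 − 1 = 2
  Option 7: 2 − 2 = 0
Option 4 has the best Copeland score.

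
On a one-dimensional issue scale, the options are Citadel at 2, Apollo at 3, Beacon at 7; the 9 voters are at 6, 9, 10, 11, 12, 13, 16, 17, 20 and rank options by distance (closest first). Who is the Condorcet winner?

With single-peaked preferences on a line, the Condorcet winner is the candidate closest to the median voter.
The median voter (position 12) is closest to Beacon at 7.
Check: Beacon vs Apollo — voters closer to Beacon: 9 of 9.

Beacon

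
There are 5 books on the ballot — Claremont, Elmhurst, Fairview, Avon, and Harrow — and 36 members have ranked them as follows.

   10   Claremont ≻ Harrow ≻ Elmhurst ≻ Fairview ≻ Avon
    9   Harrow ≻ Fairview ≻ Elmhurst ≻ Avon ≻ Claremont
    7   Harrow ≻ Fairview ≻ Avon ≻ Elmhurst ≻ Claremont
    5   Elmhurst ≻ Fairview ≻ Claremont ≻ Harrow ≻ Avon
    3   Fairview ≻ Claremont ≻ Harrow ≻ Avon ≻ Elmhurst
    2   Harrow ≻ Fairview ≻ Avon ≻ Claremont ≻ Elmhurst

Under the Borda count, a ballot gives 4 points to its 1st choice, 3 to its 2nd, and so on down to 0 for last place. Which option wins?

Harrow

Borda scores:
  Claremont: 10·4 + 9·0 + 7·0 + 5·2 + 3·3 + 2·1 = 61
  Elmhurst: 10·2 + 9·2 + 7·1 + 5·4 + 3·0 + 2·0 = 65
  Fairview: 10·1 + 9·3 + 7·3 + 5·3 + 3·4 + 2·3 = 91
  Avon: 10·0 + 9·1 + 7·2 + 5·0 + 3·1 + 2·2 = 30
  Harrow: 10·3 + 9·4 + 7·4 + 5·1 + 3·2 + 2·4 = 113
Harrow has the highest total.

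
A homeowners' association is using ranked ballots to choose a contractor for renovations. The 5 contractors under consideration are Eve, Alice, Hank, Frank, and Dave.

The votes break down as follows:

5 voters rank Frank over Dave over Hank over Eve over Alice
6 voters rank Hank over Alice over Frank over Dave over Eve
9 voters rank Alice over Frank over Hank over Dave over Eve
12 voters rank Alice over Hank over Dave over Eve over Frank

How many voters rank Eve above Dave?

0

Ballots ranking Eve above Dave: 0.
Ballots ranking Dave above Eve: 5+6+9+12 = 32.
So 0 of 32 voters prefer Eve to Dave.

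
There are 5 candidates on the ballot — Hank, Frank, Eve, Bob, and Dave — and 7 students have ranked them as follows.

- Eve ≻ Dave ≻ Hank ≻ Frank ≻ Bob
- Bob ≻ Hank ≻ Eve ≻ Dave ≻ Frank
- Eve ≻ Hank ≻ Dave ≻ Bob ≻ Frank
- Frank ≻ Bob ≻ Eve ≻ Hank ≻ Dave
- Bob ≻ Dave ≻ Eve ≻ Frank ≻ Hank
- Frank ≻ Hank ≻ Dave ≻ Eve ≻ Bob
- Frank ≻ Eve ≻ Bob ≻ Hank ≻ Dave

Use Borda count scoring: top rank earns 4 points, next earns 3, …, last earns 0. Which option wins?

Eve

Borda scores:
  Hank: 2 + 3 + 3 + 1 + 0 + 3 + 1 = 13
  Frank: 1 + 0 + 0 + 4 + 1 + 4 + 4 = 14
  Eve: 4 + 2 + 4 + 2 + 2 + 1 + 3 = 18
  Bob: 0 + 4 + 1 + 3 + 4 + 0 + 2 = 14
  Dave: 3 + 1 + 2 + 0 + 3 + 2 + 0 = 11
Eve has the highest total.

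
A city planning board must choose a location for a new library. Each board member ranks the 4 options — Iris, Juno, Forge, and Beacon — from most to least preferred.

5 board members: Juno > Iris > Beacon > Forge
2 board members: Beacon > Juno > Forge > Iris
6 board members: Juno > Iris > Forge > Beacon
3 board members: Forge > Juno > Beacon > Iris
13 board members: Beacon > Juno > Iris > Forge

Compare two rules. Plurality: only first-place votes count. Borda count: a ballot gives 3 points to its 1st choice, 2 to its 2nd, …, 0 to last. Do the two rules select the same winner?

Plurality first-place counts: Iris 0, Juno 11, Forge 3, Beacon 15 → Beacon.
Borda totals: Iris 35, Juno 69, Forge 17, Beacon 53 → Juno.
The two rules disagree: plurality picks Beacon, Borda picks Juno.

No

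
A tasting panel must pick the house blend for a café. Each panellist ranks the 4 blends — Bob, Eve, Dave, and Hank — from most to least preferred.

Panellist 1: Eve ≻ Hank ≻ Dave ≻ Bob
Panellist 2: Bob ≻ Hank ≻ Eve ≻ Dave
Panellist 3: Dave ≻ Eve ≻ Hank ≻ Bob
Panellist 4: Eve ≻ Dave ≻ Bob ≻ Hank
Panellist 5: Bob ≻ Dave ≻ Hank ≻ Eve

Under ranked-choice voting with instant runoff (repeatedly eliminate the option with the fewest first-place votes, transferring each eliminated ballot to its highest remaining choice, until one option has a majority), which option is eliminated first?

Hank

Round 1: Bob 2, Eve 2, Dave 1, Hank 0. Hank has the fewest and is eliminated.
Round 2: Bob 2, Eve 2, Dave 1. Dave has the fewest and is eliminated.
Round 3: Eve 3, Bob 2. Eve has a majority.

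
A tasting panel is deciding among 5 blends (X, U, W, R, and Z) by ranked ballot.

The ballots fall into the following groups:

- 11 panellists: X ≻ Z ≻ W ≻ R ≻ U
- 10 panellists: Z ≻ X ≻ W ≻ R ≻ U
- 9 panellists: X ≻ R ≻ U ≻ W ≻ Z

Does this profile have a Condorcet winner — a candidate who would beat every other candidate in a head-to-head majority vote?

Head-to-head results (30 voters total):
X vs U: X wins 30–0.
X vs W: X wins 30–0.
X vs R: X wins 30–0.
X vs Z: X wins 20–10.
U vs W: W wins 21–9.
U vs R: R wins 30–0.
U vs Z: Z wins 21–9.
W vs R: W wins 21–9.
W vs Z: Z wins 21–9.
R vs Z: Z wins 21–9.
X beats each rival — U (30–0), W (30–0), R (30–0), Z (20–10) — so X is the Condorcet winner.

Yes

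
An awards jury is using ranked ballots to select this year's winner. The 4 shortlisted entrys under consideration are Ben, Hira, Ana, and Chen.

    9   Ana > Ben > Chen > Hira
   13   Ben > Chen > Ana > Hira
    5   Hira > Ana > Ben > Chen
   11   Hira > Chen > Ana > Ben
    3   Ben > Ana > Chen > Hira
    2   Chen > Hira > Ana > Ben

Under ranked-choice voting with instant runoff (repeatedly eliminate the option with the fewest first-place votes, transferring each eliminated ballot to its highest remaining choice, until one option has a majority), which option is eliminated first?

Chen

Round 1: Ben 16, Hira 16, Ana 9, Chen 2. Chen has the fewest and is eliminated.
Round 2: Hira 18, Ben 16, Ana 9. Ana has the fewest and is eliminated.
Round 3: Ben 25, Hira 18. Ben has a majority.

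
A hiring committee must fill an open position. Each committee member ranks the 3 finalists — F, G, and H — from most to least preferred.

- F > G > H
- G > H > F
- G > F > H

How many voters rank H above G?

Ballots ranking H above G: 0.
Ballots ranking G above H: 3.
So 0 of 3 voters prefer H to G.

0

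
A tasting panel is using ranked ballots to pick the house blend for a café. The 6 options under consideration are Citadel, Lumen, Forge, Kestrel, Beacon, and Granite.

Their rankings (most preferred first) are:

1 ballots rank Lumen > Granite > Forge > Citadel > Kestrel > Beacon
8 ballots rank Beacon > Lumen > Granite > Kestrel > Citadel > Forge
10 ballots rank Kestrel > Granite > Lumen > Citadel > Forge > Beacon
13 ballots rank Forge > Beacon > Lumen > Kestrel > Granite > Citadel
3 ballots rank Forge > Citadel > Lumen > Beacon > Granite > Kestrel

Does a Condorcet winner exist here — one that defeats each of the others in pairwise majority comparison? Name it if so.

None — there is no Condorcet winner

Head-to-head results (35 voters total):
Citadel vs Lumen: Lumen wins 32–3.
Citadel vs Forge: Citadel wins 18–17.
Citadel vs Kestrel: Kestrel wins 31–4.
Citadel vs Beacon: Beacon wins 21–14.
Citadel vs Granite: Granite wins 32–3.
Lumen vs Forge: Lumen wins 19–16.
Lumen vs Kestrel: Lumen wins 25–10.
Lumen vs Beacon: Beacon wins 21–14.
Lumen vs Granite: Lumen wins 25–10.
Forge vs Kestrel: Kestrel wins 18–17.
Forge vs Beacon: Forge wins 27–8.
Forge vs Granite: Granite wins 19–16.
Kestrel vs Beacon: Beacon wins 24–11.
Kestrel vs Granite: Kestrel wins 23–12.
Beacon vs Granite: Beacon wins 24–11.
No candidate beats all others: Citadel beats Forge beats Beacon beats Citadel, a majority cycle.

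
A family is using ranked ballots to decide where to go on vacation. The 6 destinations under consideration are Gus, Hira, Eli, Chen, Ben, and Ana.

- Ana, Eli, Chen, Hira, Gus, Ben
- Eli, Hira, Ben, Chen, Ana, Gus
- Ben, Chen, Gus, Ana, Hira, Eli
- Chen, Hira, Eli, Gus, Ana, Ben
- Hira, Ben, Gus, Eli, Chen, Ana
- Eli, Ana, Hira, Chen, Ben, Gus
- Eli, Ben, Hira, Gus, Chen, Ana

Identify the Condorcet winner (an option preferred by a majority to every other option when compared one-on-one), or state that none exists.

Eli

Head-to-head results (7 voters total):
Gus vs Hira: Hira wins 6–1.
Gus vs Eli: Eli wins 5–2.
Gus vs Chen: Chen wins 5–2.
Gus vs Ben: Ben wins 5–2.
Gus vs Ana: Gus wins 4–3.
Hira vs Eli: Eli wins 4–3.
Hira vs Chen: Hira wins 4–3.
Hira vs Ben: Hira wins 5–2.
Hira vs Ana: Hira wins 4–3.
Eli vs Chen: Eli wins 5–2.
Eli vs Ben: Eli wins 5–2.
Eli vs Ana: Eli wins 5–2.
Chen vs Ben: Ben wins 4–3.
Chen vs Ana: Chen wins 5–2.
Ben vs Ana: Ben wins 4–3.
Eli beats each rival — Gus (5–2), Hira (4–3), Chen (5–2), Ben (5–2), Ana (5–2) — so Eli is the Condorcet winner.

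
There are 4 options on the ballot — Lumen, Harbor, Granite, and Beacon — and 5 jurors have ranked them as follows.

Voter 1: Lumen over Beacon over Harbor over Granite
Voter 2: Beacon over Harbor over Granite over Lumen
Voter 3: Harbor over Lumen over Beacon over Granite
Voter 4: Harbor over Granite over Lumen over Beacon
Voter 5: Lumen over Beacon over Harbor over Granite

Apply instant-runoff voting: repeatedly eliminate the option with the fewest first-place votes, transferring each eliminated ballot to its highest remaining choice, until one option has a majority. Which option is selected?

Harbor

Round 1: Lumen 2, Harbor 2, Beacon 1, Granite 0. Granite has the fewest and is eliminated.
Round 2: Lumen 2, Harbor 2, Beacon 1. Beacon has the fewest and is eliminated.
Round 3: Harbor 3, Lumen 2. Harbor has a majority.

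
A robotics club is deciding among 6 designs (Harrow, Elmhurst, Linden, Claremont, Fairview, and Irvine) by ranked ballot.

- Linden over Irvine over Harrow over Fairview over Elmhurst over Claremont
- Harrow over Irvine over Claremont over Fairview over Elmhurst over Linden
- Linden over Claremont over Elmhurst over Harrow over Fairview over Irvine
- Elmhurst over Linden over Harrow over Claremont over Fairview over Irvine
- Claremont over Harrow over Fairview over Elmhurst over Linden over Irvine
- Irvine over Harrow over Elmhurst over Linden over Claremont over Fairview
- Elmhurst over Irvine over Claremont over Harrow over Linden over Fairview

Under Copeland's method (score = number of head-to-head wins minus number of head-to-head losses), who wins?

Harrow

Pairwise results:
  Harrow vs Elmhurst: Harrow wins 4–3.
  Harrow vs Linden: Harrow wins 4–3.
  Harrow vs Claremont: Harrow wins 4–3.
  Harrow vs Fairview: Harrow wins 7–0.
  Harrow vs Irvine: Harrow wins 4–3.
  Elmhurst vs Linden: Elmhurst wins 5–2.
  Elmhurst vs Claremont: Elmhurst wins 4–3.
  Elmhurst vs Fairview: Elmhurst wins 4–3.
  Elmhurst vs Irvine: Elmhurst wins 4–3.
  Linden vs Claremont: Linden wins 4–3.
  Linden vs Fairview: Linden wins 5–2.
  Linden vs Irvine: Linden wins 4–3.
  Claremont vs Fairview: Claremont wins 6–1.
  Claremont vs Irvine: Irvine wins 4–3.
  Fairview vs Irvine: Irvine wins 4–3.
Copeland scores (wins − losses):
  Harrow: 5 − 0 = 5
  Elmhurst: 4 − 1 = 3
  Linden: 3 − 2 = 1
  Claremont: 1 − 4 = -3
  Fairview: 0 − 5 = -5
  Irvine: 2 − 3 = -1
Harrow has the best Copeland score.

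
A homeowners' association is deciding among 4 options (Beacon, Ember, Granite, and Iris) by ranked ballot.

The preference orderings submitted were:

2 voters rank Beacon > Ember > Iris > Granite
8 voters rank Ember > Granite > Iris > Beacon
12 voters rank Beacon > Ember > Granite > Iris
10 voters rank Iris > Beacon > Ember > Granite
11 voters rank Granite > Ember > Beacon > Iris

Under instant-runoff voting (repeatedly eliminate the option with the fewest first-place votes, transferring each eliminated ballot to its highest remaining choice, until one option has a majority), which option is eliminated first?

Ember

Round 1: Beacon 14, Granite 11, Iris 10, Ember 8. Ember has the fewest and is eliminated.
Round 2: Granite 19, Beacon 14, Iris 10. Iris has the fewest and is eliminated.
Round 3: Beacon 24, Granite 19. Beacon has a majority.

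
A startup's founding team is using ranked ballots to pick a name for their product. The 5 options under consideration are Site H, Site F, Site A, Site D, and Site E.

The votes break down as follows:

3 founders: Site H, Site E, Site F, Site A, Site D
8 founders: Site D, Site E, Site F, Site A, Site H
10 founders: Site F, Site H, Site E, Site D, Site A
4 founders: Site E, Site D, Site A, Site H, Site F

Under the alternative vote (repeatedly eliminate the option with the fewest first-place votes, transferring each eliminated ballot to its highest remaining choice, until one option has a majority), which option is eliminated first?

Round 1: Site F 10, Site D 8, Site E 4, Site H 3, Site A 0. Site A has the fewest and is eliminated.
Round 2: Site F 10, Site D 8, Site E 4, Site H 3. Site H has the fewest and is eliminated.
Round 3: Site F 10, Site D 8, Site E 7. Site E has the fewest and is eliminated.
Round 4: Site F 13, Site D 12. Site F has a majority.

Site A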